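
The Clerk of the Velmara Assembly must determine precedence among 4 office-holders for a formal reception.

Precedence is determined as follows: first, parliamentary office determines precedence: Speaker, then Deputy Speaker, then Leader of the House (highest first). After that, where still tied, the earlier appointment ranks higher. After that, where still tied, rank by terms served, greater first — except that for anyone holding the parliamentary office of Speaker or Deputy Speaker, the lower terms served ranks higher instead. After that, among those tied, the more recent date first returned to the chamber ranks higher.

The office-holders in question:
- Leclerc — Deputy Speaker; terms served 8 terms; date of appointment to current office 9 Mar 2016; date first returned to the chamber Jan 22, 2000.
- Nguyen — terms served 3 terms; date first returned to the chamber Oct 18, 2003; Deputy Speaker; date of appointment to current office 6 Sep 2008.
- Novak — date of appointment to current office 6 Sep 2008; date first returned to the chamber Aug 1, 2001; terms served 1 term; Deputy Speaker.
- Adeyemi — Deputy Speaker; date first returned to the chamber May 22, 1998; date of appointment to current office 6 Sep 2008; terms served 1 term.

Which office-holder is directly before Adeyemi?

Novak

By parliamentary office: Novak, Adeyemi, Nguyen and Leclerc (Deputy Speaker).
Among Novak, Adeyemi, Nguyen and Leclerc, by date of appointment to current office (earlier first): Novak, Adeyemi and Nguyen (6 Sep 2008) before Leclerc (9 Mar 2016).
Among Novak, Adeyemi and Nguyen, by terms served (lower first) (reversed rule for this group): Novak and Adeyemi (1 term) before Nguyen (3 terms).
Among Novak and Adeyemi, by date first returned to the chamber (later first): Novak (Aug 1, 2001) before Adeyemi (May 22, 1998).
Order: Novak, Adeyemi, Nguyen, Leclerc.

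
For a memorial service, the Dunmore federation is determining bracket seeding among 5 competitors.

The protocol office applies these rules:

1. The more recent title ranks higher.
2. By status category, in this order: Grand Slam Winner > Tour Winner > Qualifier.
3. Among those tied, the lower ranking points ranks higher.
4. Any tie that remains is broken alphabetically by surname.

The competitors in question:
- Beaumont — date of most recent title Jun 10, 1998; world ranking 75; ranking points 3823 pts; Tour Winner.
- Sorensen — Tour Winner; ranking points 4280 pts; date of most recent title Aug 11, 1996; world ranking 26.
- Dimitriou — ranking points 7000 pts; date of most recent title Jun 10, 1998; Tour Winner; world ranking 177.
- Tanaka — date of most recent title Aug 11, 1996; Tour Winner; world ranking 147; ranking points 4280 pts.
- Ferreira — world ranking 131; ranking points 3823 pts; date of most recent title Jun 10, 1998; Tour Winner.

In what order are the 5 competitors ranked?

Beaumont, Ferreira, Dimitriou, Sorensen, Tanaka

By date of most recent title (later first): Beaumont, Ferreira and Dimitriou (each Jun 10, 1998); then Sorensen and Tanaka (both Aug 11, 1996).
Beaumont, Ferreira and Dimitriou are each Tour Winner, so the next rule applies.
Among Beaumont, Ferreira and Dimitriou, by ranking points (lower first): Beaumont and Ferreira (3823 pts) before Dimitriou (7000 pts).
Among Beaumont and Ferreira, alphabetically by surname: Beaumont before Ferreira.
Sorensen and Tanaka are each Tour Winner, so the next rule applies.
Sorensen and Tanaka both have ranking points 4280 pts, so the next rule applies.
Among Sorensen and Tanaka, alphabetically by surname: Sorensen before Tanaka.
Full order: Beaumont, Ferreira, Dimitriou, Sorensen, Tanaka.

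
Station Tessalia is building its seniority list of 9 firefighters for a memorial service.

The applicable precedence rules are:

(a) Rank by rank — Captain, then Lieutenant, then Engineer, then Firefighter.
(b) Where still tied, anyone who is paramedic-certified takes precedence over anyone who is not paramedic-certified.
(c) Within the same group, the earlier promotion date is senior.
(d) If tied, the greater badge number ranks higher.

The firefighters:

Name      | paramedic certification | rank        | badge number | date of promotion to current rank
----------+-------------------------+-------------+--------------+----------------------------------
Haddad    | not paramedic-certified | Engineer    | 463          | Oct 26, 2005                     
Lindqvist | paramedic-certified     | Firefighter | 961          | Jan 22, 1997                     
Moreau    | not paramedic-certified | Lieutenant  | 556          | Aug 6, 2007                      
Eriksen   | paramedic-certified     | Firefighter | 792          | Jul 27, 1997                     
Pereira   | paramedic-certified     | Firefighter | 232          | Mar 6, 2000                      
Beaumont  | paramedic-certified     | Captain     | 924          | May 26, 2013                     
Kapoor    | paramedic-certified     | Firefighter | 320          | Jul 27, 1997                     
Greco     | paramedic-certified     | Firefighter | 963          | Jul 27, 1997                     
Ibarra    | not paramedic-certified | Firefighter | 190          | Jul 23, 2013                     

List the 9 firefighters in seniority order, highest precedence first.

Beaumont, Moreau, Haddad, Lindqvist, Greco, Eriksen, Kapoor, Pereira, Ibarra

By rank: Beaumont (Captain); then Moreau (Lieutenant); then Haddad (Engineer); then Lindqvist, Greco, Eriksen, Kapoor, Pereira and Ibarra (Firefighter).
Among Lindqvist, Greco, Eriksen, Kapoor, Pereira and Ibarra, paramedic-certified before not paramedic-certified: Lindqvist, Greco, Eriksen, Kapoor and Pereira (paramedic-certified) before Ibarra (not paramedic-certified).
Among Lindqvist, Greco, Eriksen, Kapoor and Pereira, by date of promotion to current rank (earlier first): Lindqvist (Jan 22, 1997) before Greco, Eriksen and Kapoor (Jul 27, 1997) before Pereira (Mar 6, 2000).
Among Greco, Eriksen and Kapoor, by badge number (higher first): Greco (963) before Eriksen (792) before Kapoor (320).
Full order: Beaumont, Moreau, Haddad, Lindqvist, Greco, Eriksen, Kapoor, Pereira, Ibarra.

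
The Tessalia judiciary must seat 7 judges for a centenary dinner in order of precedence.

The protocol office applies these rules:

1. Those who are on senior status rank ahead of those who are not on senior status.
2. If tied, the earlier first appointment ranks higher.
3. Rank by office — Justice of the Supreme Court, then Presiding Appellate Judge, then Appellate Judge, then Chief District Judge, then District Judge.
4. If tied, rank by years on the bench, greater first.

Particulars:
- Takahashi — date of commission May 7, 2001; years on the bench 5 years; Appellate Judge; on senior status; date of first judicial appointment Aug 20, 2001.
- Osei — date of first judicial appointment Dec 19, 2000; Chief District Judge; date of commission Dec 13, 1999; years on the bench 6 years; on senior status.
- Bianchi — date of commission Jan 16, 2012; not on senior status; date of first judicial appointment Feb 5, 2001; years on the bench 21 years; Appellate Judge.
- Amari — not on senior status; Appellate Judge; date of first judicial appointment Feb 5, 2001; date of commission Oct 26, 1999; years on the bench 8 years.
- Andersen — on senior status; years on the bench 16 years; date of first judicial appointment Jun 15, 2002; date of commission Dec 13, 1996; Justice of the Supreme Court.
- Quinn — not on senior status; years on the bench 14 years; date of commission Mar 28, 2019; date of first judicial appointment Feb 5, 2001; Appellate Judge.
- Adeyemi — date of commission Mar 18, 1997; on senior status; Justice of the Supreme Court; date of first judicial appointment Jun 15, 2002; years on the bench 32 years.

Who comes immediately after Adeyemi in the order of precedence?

Andersen

By the first rule: Osei, Takahashi, Adeyemi and Andersen (each on senior status); then Bianchi, Quinn and Amari (each not on senior status).
Among Osei, Takahashi, Adeyemi and Andersen, by date of first judicial appointment (earlier first): Osei (Dec 19, 2000) before Takahashi (Aug 20, 2001) before Adeyemi and Andersen (Jun 15, 2002).
Adeyemi and Andersen are each Justice of the Supreme Court, so the next rule applies.
Among Adeyemi and Andersen, by years on the bench (higher first): Adeyemi (32 years) before Andersen (16 years).
Bianchi, Quinn and Amari all have date of first judicial appointment Feb 5, 2001, so the next rule applies.
Bianchi, Quinn and Amari are each Appellate Judge, so the next rule applies.
Among Bianchi, Quinn and Amari, by years on the bench (higher first): Bianchi (21 years) before Quinn (14 years) before Amari (8 years).
Order: Osei, Takahashi, Adeyemi, Andersen, Bianchi, Quinn, Amari.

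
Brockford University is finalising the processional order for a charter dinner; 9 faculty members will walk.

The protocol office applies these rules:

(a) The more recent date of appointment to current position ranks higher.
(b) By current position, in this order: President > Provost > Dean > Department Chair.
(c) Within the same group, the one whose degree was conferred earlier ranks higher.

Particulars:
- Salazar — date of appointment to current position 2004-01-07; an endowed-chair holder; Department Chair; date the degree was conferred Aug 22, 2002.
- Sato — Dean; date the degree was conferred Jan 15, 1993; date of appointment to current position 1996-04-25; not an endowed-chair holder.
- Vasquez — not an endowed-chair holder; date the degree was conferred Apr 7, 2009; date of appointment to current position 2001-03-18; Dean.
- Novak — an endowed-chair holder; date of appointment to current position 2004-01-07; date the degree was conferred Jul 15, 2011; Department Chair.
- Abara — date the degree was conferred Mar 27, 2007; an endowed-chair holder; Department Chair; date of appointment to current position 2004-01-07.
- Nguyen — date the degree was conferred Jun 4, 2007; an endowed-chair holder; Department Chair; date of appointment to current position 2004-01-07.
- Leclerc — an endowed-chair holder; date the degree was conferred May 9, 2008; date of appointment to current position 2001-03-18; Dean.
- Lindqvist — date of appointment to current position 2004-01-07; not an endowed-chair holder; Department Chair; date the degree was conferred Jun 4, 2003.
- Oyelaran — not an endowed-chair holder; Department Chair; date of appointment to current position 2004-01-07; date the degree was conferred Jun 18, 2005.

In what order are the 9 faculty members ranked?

By date of appointment to current position (later first): Salazar, Lindqvist, Oyelaran, Abara, Nguyen and Novak (each 2004-01-07); then Leclerc and Vasquez (both 2001-03-18); then Sato (1996-04-25).
Salazar, Lindqvist, Oyelaran, Abara, Nguyen and Novak are each Department Chair, so the next rule applies.
Among Salazar, Lindqvist, Oyelaran, Abara, Nguyen and Novak, by date the degree was conferred (earlier first): Salazar (Aug 22, 2002) before Lindqvist (Jun 4, 2003) before Oyelaran (Jun 18, 2005) before Abara (Mar 27, 2007) before Nguyen (Jun 4, 2007) before Novak (Jul 15, 2011).
Leclerc and Vasquez are each Dean, so the next rule applies.
Among Leclerc and Vasquez, by date the degree was conferred (earlier first): Leclerc (May 9, 2008) before Vasquez (Apr 7, 2009).
Full order: Salazar, Lindqvist, Oyelaran, Abara, Nguyen, Novak, Leclerc, Vasquez, Sato.

Salazar, Lindqvist, Oyelaran, Abara, Nguyen, Novak, Leclerc, Vasquez, Sato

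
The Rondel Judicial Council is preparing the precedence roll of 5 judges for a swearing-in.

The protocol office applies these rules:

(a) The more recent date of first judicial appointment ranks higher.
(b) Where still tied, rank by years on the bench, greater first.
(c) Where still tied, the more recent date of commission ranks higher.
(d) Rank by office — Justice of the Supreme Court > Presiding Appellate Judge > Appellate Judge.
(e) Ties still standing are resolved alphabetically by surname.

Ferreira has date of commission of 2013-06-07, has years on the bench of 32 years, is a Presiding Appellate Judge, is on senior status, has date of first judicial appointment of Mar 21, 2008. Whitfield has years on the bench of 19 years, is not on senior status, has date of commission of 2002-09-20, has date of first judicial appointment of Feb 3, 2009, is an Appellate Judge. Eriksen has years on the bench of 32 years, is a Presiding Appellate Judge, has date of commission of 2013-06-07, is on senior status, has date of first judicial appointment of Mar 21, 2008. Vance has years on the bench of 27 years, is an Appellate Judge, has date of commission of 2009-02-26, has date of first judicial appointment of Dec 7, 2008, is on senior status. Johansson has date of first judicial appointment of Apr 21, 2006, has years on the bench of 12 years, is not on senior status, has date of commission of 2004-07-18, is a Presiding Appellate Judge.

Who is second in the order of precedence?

By date of first judicial appointment (later first): Whitfield (Feb 3, 2009); then Vance (Dec 7, 2008); then Eriksen and Ferreira (both Mar 21, 2008); then Johansson (Apr 21, 2006).
Eriksen and Ferreira both have years on the bench 32 years, so the next rule applies.
Eriksen and Ferreira both have date of commission 2013-06-07, so the next rule applies.
Eriksen and Ferreira are each Presiding Appellate Judge, so the next rule applies.
Among Eriksen and Ferreira, alphabetically by surname: Eriksen before Ferreira.
Order: Whitfield, Vance, Eriksen, Ferreira, Johansson.

Vance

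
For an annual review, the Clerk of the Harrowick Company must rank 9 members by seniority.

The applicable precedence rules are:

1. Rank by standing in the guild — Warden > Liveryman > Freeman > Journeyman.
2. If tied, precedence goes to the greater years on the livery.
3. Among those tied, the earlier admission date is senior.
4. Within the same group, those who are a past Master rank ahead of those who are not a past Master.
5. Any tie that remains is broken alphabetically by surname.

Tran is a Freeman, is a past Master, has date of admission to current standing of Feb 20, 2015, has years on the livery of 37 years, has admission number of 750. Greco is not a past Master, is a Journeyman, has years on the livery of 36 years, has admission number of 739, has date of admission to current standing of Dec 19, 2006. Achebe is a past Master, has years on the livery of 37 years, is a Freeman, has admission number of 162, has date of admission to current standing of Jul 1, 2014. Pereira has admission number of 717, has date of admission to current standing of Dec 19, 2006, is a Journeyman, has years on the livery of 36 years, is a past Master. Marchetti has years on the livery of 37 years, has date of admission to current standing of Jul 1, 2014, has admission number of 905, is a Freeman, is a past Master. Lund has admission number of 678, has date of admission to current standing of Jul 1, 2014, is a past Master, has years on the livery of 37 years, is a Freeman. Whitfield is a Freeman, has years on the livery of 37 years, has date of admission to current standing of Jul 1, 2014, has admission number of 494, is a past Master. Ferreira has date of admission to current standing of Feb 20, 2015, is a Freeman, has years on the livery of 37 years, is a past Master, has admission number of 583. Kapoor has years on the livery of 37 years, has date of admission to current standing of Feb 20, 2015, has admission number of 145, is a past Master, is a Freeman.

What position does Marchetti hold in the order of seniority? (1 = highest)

By standing in the guild: Achebe, Lund, Marchetti, Whitfield, Ferreira, Kapoor and Tran (Freeman); then Pereira and Greco (Journeyman).
Achebe, Lund, Marchetti, Whitfield, Ferreira, Kapoor and Tran all have years on the livery 37 years, so the next rule applies.
Among Achebe, Lund, Marchetti, Whitfield, Ferreira, Kapoor and Tran, by date of admission to current standing (earlier first): Achebe, Lund, Marchetti and Whitfield (Jul 1, 2014) before Ferreira, Kapoor and Tran (Feb 20, 2015).
Achebe, Lund, Marchetti and Whitfield are each a past Master, so the next rule applies.
Among Achebe, Lund, Marchetti and Whitfield, alphabetically by surname: Achebe before Lund before Marchetti before Whitfield.
Ferreira, Kapoor and Tran are each a past Master, so the next rule applies.
Among Ferreira, Kapoor and Tran, alphabetically by surname: Ferreira before Kapoor before Tran.
Pereira and Greco both have years on the livery 36 years, so the next rule applies.
Pereira and Greco both have date of admission to current standing Dec 19, 2006, so the next rule applies.
Among Pereira and Greco, a past Master before not a past Master: Pereira (a past Master) before Greco (not a past Master).
Order: Achebe, Lund, Marchetti, Whitfield, Ferreira, Kapoor, Tran, Pereira, Greco. So position 3.

3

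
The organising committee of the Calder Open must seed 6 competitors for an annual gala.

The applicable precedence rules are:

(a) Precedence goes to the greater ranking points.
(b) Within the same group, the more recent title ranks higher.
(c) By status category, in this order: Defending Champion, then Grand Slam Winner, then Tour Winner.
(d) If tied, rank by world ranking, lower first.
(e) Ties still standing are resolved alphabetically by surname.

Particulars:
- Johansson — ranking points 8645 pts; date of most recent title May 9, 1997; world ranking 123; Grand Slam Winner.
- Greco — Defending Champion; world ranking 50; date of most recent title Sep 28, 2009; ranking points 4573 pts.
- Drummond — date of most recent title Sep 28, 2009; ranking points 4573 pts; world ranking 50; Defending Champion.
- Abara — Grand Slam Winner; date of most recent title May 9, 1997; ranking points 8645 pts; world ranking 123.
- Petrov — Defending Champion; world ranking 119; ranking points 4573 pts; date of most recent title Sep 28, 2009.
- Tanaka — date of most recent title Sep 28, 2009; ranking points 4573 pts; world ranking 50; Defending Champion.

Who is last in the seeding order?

By ranking points (higher first): Abara and Johansson (both 8645 pts); then Drummond, Greco, Tanaka and Petrov (each 4573 pts).
Abara and Johansson both have date of most recent title May 9, 1997, so the next rule applies.
Abara and Johansson are each Grand Slam Winner, so the next rule applies.
Abara and Johansson both have world ranking 123, so the next rule applies.
Among Abara and Johansson, alphabetically by surname: Abara before Johansson.
Drummond, Greco, Tanaka and Petrov all have date of most recent title Sep 28, 2009, so the next rule applies.
Drummond, Greco, Tanaka and Petrov are each Defending Champion, so the next rule applies.
Among Drummond, Greco, Tanaka and Petrov, by world ranking (lower first): Drummond, Greco and Tanaka (50) before Petrov (119).
Among Drummond, Greco and Tanaka, alphabetically by surname: Drummond before Greco before Tanaka.
Order: Abara, Johansson, Drummond, Greco, Tanaka, Petrov.

Petrov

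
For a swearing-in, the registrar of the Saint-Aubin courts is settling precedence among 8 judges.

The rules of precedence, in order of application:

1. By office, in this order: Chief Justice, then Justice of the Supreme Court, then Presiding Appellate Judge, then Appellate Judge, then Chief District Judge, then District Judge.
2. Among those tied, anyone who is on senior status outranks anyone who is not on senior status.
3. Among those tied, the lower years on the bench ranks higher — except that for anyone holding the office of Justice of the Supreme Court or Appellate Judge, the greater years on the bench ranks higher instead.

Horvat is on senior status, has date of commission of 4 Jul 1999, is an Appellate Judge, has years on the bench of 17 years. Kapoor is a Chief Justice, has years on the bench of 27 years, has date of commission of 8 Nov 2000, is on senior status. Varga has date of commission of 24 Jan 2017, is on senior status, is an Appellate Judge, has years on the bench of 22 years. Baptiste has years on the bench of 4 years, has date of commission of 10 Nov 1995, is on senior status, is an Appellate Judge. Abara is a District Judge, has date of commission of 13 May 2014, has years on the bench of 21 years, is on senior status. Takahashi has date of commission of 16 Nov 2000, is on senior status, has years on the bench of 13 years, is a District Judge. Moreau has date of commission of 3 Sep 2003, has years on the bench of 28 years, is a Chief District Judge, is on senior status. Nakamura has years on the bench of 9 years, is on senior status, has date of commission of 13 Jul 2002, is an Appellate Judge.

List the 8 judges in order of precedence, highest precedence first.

By office: Kapoor (Chief Justice); then Varga, Horvat, Nakamura and Baptiste (Appellate Judge); then Moreau (Chief District Judge); then Takahashi and Abara (District Judge).
Varga, Horvat, Nakamura and Baptiste are each on senior status, so the next rule applies.
Among Varga, Horvat, Nakamura and Baptiste, by years on the bench (higher first) (reversed rule for this group): Varga (22 years) before Horvat (17 years) before Nakamura (9 years) before Baptiste (4 years).
Takahashi and Abara are each on senior status, so the next rule applies.
Among Takahashi and Abara, by years on the bench (lower first): Takahashi (13 years) before Abara (21 years).
Full order: Kapoor, Varga, Horvat, Nakamura, Baptiste, Moreau, Takahashi, Abara.

Kapoor, Varga, Horvat, Nakamura, Baptiste, Moreau, Takahashi, Abara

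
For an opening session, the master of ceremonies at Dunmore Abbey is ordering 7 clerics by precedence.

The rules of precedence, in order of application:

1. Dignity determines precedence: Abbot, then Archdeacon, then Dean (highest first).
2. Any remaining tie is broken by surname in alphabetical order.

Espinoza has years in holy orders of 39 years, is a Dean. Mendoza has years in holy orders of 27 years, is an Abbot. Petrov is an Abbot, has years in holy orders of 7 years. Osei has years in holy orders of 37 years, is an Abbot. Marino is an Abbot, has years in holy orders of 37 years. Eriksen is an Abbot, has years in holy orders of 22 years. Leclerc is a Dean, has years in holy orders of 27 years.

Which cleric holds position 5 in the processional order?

Petrov

By dignity: Eriksen, Marino, Mendoza, Osei and Petrov (Abbot); then Espinoza and Leclerc (Dean).
Among Eriksen, Marino, Mendoza, Osei and Petrov, alphabetically by surname: Eriksen before Marino before Mendoza before Osei before Petrov.
Among Espinoza and Leclerc, alphabetically by surname: Espinoza before Leclerc.
Order: Eriksen, Marino, Mendoza, Osei, Petrov, Espinoza, Leclerc.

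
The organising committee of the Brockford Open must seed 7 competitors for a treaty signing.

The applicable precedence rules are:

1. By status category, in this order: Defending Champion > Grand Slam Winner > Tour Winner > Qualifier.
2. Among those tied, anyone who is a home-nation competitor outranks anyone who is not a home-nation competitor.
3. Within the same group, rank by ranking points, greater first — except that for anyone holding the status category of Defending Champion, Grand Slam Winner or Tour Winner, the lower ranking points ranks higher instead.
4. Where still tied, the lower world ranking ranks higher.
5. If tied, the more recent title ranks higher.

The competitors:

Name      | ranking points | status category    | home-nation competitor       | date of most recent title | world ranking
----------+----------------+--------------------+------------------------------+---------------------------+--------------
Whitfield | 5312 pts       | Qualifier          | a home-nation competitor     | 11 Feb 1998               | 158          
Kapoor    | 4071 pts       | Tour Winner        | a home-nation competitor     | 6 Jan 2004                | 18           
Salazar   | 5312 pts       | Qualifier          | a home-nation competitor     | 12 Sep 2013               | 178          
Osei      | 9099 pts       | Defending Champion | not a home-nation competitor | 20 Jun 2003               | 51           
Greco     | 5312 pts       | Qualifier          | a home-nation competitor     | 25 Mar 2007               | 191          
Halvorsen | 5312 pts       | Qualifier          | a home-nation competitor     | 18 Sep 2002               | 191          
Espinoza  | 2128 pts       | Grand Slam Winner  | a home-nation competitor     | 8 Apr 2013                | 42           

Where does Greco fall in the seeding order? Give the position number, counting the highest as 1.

By status category: Osei (Defending Champion); then Espinoza (Grand Slam Winner); then Kapoor (Tour Winner); then Whitfield, Salazar, Greco and Halvorsen (Qualifier).
Whitfield, Salazar, Greco and Halvorsen are each a home-nation competitor, so the next rule applies.
Whitfield, Salazar, Greco and Halvorsen all have ranking points 5312 pts, so the next rule applies.
Among Whitfield, Salazar, Greco and Halvorsen, by world ranking (lower first): Whitfield (158) before Salazar (178) before Greco and Halvorsen (191).
Among Greco and Halvorsen, by date of most recent title (later first): Greco (25 Mar 2007) before Halvorsen (18 Sep 2002).
Order: Osei, Espinoza, Kapoor, Whitfield, Salazar, Greco, Halvorsen. So position 6.

6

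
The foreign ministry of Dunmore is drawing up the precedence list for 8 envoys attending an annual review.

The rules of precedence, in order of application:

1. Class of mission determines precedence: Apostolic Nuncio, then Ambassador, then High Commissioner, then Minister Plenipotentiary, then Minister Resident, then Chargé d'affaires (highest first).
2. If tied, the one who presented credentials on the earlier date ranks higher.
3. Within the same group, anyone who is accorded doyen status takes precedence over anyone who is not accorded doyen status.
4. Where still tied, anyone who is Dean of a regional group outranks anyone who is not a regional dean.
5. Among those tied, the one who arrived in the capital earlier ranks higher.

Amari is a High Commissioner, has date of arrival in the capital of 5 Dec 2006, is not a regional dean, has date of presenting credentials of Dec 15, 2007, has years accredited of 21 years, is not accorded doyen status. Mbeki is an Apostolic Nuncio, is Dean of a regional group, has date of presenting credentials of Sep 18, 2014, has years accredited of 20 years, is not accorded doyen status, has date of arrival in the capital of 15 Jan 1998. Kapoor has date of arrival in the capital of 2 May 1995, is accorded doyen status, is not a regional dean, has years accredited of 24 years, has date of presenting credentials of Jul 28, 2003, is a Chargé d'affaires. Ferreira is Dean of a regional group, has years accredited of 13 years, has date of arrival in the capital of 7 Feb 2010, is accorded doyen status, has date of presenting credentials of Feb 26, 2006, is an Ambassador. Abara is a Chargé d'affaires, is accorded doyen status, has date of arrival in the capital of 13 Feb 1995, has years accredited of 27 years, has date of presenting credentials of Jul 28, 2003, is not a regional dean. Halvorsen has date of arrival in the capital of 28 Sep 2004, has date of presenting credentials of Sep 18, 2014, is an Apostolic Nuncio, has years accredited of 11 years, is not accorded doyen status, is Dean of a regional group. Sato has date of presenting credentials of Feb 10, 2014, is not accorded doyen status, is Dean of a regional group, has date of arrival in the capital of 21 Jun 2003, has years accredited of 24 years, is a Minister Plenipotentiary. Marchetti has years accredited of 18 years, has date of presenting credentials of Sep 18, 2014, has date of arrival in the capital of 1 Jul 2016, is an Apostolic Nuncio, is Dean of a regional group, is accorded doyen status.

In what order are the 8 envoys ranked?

Marchetti, Mbeki, Halvorsen, Ferreira, Amari, Sato, Abara, Kapoor

By class of mission: Marchetti, Mbeki and Halvorsen (Apostolic Nuncio); then Ferreira (Ambassador); then Amari (High Commissioner); then Sato (Minister Plenipotentiary); then Abara and Kapoor (Chargé d'affaires).
Marchetti, Mbeki and Halvorsen all have date of presenting credentials Sep 18, 2014, so the next rule applies.
Among Marchetti, Mbeki and Halvorsen, accorded doyen status before not accorded doyen status: Marchetti (accorded doyen status) before Mbeki and Halvorsen (not accorded doyen status).
Mbeki and Halvorsen are each Dean of a regional group, so the next rule applies.
Among Mbeki and Halvorsen, by date of arrival in the capital (earlier first): Mbeki (15 Jan 1998) before Halvorsen (28 Sep 2004).
Abara and Kapoor both have date of presenting credentials Jul 28, 2003, so the next rule applies.
Abara and Kapoor are each accorded doyen status, so the next rule applies.
Abara and Kapoor are each not a regional dean, so the next rule applies.
Among Abara and Kapoor, by date of arrival in the capital (earlier first): Abara (13 Feb 1995) before Kapoor (2 May 1995).
Full order: Marchetti, Mbeki, Halvorsen, Ferreira, Amari, Sato, Abara, Kapoor.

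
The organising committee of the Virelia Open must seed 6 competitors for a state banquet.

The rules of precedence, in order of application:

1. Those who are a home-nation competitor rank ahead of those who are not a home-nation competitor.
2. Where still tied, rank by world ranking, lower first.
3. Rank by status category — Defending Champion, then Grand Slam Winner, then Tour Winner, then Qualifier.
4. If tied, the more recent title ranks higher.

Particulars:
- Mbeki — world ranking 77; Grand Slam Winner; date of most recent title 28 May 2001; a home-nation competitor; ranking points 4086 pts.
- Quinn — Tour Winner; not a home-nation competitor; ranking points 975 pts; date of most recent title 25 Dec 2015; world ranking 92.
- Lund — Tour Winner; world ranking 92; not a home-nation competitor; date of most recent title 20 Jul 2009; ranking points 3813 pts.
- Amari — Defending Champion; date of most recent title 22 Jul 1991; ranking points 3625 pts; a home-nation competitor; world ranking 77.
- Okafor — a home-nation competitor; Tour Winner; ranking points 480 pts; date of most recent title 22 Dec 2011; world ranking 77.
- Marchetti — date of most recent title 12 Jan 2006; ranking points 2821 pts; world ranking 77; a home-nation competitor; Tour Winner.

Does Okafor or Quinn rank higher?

Okafor

By the first rule: Amari, Mbeki, Okafor and Marchetti (each a home-nation competitor); then Quinn and Lund (both not a home-nation competitor).
Amari, Mbeki, Okafor and Marchetti all have world ranking 77, so the next rule applies.
Among Amari, Mbeki, Okafor and Marchetti, by status category: Amari (Defending Champion) before Mbeki (Grand Slam Winner) before Okafor and Marchetti (Tour Winner).
Among Okafor and Marchetti, by date of most recent title (later first): Okafor (22 Dec 2011) before Marchetti (12 Jan 2006).
Quinn and Lund both have world ranking 92, so the next rule applies.
Quinn and Lund are each Tour Winner, so the next rule applies.
Among Quinn and Lund, by date of most recent title (later first): Quinn (25 Dec 2015) before Lund (20 Jul 2009).
So Okafor takes precedence.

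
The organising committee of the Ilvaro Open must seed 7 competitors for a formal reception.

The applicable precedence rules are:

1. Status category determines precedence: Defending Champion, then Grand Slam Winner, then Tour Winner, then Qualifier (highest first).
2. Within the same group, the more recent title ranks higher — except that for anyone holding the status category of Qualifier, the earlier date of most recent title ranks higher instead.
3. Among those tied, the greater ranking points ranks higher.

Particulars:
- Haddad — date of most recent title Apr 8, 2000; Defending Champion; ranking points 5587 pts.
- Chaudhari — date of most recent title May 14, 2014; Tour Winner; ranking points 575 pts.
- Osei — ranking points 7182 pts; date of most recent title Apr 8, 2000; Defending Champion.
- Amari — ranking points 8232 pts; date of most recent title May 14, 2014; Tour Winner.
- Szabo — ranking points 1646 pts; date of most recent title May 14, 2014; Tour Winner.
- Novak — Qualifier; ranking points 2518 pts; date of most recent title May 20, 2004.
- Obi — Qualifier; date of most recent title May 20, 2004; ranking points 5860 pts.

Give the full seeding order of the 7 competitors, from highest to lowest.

Osei, Haddad, Amari, Szabo, Chaudhari, Obi, Novak

By status category: Osei and Haddad (Defending Champion); then Amari, Szabo and Chaudhari (Tour Winner); then Obi and Novak (Qualifier).
Osei and Haddad both have date of most recent title Apr 8, 2000, so the next rule applies.
Among Osei and Haddad, by ranking points (higher first): Osei (7182 pts) before Haddad (5587 pts).
Amari, Szabo and Chaudhari all have date of most recent title May 14, 2014, so the next rule applies.
Among Amari, Szabo and Chaudhari, by ranking points (higher first): Amari (8232 pts) before Szabo (1646 pts) before Chaudhari (575 pts).
Obi and Novak both have date of most recent title May 20, 2004, so the next rule applies.
Among Obi and Novak, by ranking points (higher first): Obi (5860 pts) before Novak (2518 pts).
Full order: Osei, Haddad, Amari, Szabo, Chaudhari, Obi, Novak.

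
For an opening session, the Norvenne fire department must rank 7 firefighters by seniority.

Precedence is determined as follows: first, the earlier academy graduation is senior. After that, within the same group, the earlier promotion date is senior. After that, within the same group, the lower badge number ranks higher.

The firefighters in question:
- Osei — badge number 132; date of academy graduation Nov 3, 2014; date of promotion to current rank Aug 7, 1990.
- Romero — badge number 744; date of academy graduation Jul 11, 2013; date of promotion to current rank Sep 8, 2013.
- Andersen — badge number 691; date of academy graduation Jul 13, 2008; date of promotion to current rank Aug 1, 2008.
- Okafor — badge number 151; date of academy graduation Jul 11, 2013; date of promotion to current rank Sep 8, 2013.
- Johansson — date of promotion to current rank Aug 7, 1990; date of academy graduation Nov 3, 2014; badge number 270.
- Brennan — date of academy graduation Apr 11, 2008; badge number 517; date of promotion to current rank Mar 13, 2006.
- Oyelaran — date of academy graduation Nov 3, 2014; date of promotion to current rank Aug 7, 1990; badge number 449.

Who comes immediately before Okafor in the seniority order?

By date of academy graduation (earlier first): Brennan (Apr 11, 2008); then Andersen (Jul 13, 2008); then Okafor and Romero (both Jul 11, 2013); then Osei, Johansson and Oyelaran (each Nov 3, 2014).
Okafor and Romero both have date of promotion to current rank Sep 8, 2013, so the next rule applies.
Among Okafor and Romero, by badge number (lower first): Okafor (151) before Romero (744).
Osei, Johansson and Oyelaran all have date of promotion to current rank Aug 7, 1990, so the next rule applies.
Among Osei, Johansson and Oyelaran, by badge number (lower first): Osei (132) before Johansson (270) before Oyelaran (449).
Order: Brennan, Andersen, Okafor, Romero, Osei, Johansson, Oyelaran.

Andersen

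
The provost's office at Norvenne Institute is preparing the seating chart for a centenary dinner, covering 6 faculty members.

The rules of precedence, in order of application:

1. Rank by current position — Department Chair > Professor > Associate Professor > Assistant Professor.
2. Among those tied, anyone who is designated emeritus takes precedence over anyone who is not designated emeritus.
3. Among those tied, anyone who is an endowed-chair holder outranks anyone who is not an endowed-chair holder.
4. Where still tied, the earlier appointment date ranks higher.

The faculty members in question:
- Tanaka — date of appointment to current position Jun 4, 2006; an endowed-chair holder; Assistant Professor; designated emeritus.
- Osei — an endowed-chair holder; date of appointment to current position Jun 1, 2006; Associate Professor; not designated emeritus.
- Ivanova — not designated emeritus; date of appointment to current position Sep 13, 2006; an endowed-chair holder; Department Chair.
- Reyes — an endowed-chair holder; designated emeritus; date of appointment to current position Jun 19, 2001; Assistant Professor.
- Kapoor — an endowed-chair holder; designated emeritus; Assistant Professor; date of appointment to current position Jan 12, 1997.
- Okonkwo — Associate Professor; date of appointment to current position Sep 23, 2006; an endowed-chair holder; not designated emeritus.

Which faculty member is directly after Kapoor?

By current position: Ivanova (Department Chair); then Osei and Okonkwo (Associate Professor); then Kapoor, Reyes and Tanaka (Assistant Professor).
Osei and Okonkwo are each not designated emeritus, so the next rule applies.
Osei and Okonkwo are each an endowed-chair holder, so the next rule applies.
Among Osei and Okonkwo, by date of appointment to current position (earlier first): Osei (Jun 1, 2006) before Okonkwo (Sep 23, 2006).
Kapoor, Reyes and Tanaka are each designated emeritus, so the next rule applies.
Kapoor, Reyes and Tanaka are each an endowed-chair holder, so the next rule applies.
Among Kapoor, Reyes and Tanaka, by date of appointment to current position (earlier first): Kapoor (Jan 12, 1997) before Reyes (Jun 19, 2001) before Tanaka (Jun 4, 2006).
Order: Ivanova, Osei, Okonkwo, Kapoor, Reyes, Tanaka.

Reyes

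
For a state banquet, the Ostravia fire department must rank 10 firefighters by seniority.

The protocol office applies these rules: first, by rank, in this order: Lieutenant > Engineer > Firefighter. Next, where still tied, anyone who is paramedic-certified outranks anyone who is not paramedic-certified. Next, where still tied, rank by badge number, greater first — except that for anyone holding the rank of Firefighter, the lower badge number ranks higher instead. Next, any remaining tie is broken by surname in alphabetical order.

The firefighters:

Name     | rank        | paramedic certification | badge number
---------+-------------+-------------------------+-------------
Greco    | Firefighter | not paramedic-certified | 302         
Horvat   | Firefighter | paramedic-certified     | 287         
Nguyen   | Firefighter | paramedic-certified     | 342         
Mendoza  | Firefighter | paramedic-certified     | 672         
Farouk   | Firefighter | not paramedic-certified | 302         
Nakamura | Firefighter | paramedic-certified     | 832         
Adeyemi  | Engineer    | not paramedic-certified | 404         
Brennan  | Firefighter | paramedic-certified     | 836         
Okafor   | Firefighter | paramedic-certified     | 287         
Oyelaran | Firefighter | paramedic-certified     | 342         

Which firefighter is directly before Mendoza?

Oyelaran

By rank: Adeyemi (Engineer); then Horvat, Okafor, Nguyen, Oyelaran, Mendoza, Nakamura, Brennan, Farouk and Greco (Firefighter).
Among Horvat, Okafor, Nguyen, Oyelaran, Mendoza, Nakamura, Brennan, Farouk and Greco, paramedic-certified before not paramedic-certified: Horvat, Okafor, Nguyen, Oyelaran, Mendoza, Nakamura and Brennan (paramedic-certified) before Farouk and Greco (not paramedic-certified).
Among Horvat, Okafor, Nguyen, Oyelaran, Mendoza, Nakamura and Brennan, by badge number (lower first) (reversed rule for this group): Horvat and Okafor (287) before Nguyen and Oyelaran (342) before Mendoza (672) before Nakamura (832) before Brennan (836).
Among Horvat and Okafor, alphabetically by surname: Horvat before Okafor.
Among Nguyen and Oyelaran, alphabetically by surname: Nguyen before Oyelaran.
Farouk and Greco both have badge number 302, so the next rule applies.
Among Farouk and Greco, alphabetically by surname: Farouk before Greco.
Order: Adeyemi, Horvat, Okafor, Nguyen, Oyelaran, Mendoza, Nakamura, Brennan, Farouk, Greco.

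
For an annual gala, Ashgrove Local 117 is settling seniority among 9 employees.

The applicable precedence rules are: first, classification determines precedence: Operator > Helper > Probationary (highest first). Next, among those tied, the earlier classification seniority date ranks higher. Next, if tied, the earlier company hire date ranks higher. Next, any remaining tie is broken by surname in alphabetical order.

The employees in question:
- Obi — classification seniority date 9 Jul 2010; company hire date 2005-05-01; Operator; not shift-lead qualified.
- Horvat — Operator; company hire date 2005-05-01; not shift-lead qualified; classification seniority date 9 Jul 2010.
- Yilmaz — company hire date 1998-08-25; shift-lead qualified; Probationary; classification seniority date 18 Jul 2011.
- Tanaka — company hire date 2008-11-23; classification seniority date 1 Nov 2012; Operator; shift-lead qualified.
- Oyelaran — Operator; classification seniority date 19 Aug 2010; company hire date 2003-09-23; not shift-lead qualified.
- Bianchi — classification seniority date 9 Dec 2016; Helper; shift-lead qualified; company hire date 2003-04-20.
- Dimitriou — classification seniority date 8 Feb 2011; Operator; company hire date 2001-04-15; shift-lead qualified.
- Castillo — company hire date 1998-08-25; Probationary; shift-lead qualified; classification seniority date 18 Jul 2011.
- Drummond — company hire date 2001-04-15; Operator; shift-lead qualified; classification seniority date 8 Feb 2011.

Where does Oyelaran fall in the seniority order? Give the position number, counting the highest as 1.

By classification: Horvat, Obi, Oyelaran, Dimitriou, Drummond and Tanaka (Operator); then Bianchi (Helper); then Castillo and Yilmaz (Probationary).
Among Horvat, Obi, Oyelaran, Dimitriou, Drummond and Tanaka, by classification seniority date (earlier first): Horvat and Obi (9 Jul 2010) before Oyelaran (19 Aug 2010) before Dimitriou and Drummond (8 Feb 2011) before Tanaka (1 Nov 2012).
Horvat and Obi both have company hire date 2005-05-01, so the next rule applies.
Among Horvat and Obi, alphabetically by surname: Horvat before Obi.
Dimitriou and Drummond both have company hire date 2001-04-15, so the next rule applies.
Among Dimitriou and Drummond, alphabetically by surname: Dimitriou before Drummond.
Castillo and Yilmaz both have classification seniority date 18 Jul 2011, so the next rule applies.
Castillo and Yilmaz both have company hire date 1998-08-25, so the next rule applies.
Among Castillo and Yilmaz, alphabetically by surname: Castillo before Yilmaz.
Order: Horvat, Obi, Oyelaran, Dimitriou, Drummond, Tanaka, Bianchi, Castillo, Yilmaz. So position 3.

3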